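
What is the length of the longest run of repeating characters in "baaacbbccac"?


Input: "baaacbbccac"
Scanning for longest run:
  Position 1 ('a'): new char, reset run to 1
  Position 2 ('a'): continues run of 'a', length=2
  Position 3 ('a'): continues run of 'a', length=3
  Position 4 ('c'): new char, reset run to 1
  Position 5 ('b'): new char, reset run to 1
  Position 6 ('b'): continues run of 'b', length=2
  Position 7 ('c'): new char, reset run to 1
  Position 8 ('c'): continues run of 'c', length=2
  Position 9 ('a'): new char, reset run to 1
  Position 10 ('c'): new char, reset run to 1
Longest run: 'a' with length 3

3


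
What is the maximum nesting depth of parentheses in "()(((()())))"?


Input: "()(((()())))"
Tracking depth:
  Position 0 '(': depth becomes 1
  Position 1 ')': depth becomes 0
  Position 2 '(': depth becomes 1
  Position 3 '(': depth becomes 2
  Position 4 '(': depth becomes 3
  Position 5 '(': depth becomes 4
  Position 6 ')': depth becomes 3
  Position 7 '(': depth becomes 4
  Position 8 ')': depth becomes 3
  Position 9 ')': depth becomes 2
  Position 10 ')': depth becomes 1
  Position 11 ')': depth becomes 0
Maximum depth reached: 4

4


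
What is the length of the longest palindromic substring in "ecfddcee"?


Input: "ecfddcee"
Checking substrings for palindromes:
  [3:5] "dd" (len 2) => palindrome
  [6:8] "ee" (len 2) => palindrome
Longest palindromic substring: "dd" with length 2

2


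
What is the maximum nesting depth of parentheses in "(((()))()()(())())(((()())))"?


Input: "(((()))()()(())())(((()())))"
Tracking depth:
  Position 0 '(': depth becomes 1
  Position 1 '(': depth becomes 2
  Position 2 '(': depth becomes 3
  Position 3 '(': depth becomes 4
  Position 4 ')': depth becomes 3
  Position 5 ')': depth becomes 2
  Position 6 ')': depth becomes 1
  Position 7 '(': depth becomes 2
  Position 8 ')': depth becomes 1
  Position 9 '(': depth becomes 2
  Position 10 ')': depth becomes 1
  Position 11 '(': depth becomes 2
  Position 12 '(': depth becomes 3
  Position 13 ')': depth becomes 2
  Position 14 ')': depth becomes 1
  Position 15 '(': depth becomes 2
  Position 16 ')': depth becomes 1
  Position 17 ')': depth becomes 0
  Position 18 '(': depth becomes 1
  Position 19 '(': depth becomes 2
  Position 20 '(': depth becomes 3
  Position 21 '(': depth becomes 4
  Position 22 ')': depth becomes 3
  Position 23 '(': depth becomes 4
  Position 24 ')': depth becomes 3
  Position 25 ')': depth becomes 2
  Position 26 ')': depth becomes 1
  Position 27 ')': depth becomes 0
Maximum depth reached: 4

4


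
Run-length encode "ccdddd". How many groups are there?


Input: ccdddd
Scanning for consecutive runs:
  Group 1: 'c' x 2 (positions 0-1)
  Group 2: 'd' x 4 (positions 2-5)
Total groups: 2

2


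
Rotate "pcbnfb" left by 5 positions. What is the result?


Input: "pcbnfb", rotate left by 5
First 5 characters: "pcbnf"
Remaining characters: "b"
Concatenate remaining + first: "b" + "pcbnf" = "bpcbnf"

bpcbnf


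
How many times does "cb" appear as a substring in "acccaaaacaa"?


Searching for "cb" in "acccaaaacaa"
Scanning each position:
  Position 0: "ac" => no
  Position 1: "cc" => no
  Position 2: "cc" => no
  Position 3: "ca" => no
  Position 4: "aa" => no
  Position 5: "aa" => no
  Position 6: "aa" => no
  Position 7: "ac" => no
  Position 8: "ca" => no
  Position 9: "aa" => no
Total occurrences: 0

0


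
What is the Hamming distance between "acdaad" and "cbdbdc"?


Comparing "acdaad" and "cbdbdc" position by position:
  Position 0: 'a' vs 'c' => differ
  Position 1: 'c' vs 'b' => differ
  Position 2: 'd' vs 'd' => same
  Position 3: 'a' vs 'b' => differ
  Position 4: 'a' vs 'd' => differ
  Position 5: 'd' vs 'c' => differ
Total differences (Hamming distance): 5

5


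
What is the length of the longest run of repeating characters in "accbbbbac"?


Input: "accbbbbac"
Scanning for longest run:
  Position 1 ('c'): new char, reset run to 1
  Position 2 ('c'): continues run of 'c', length=2
  Position 3 ('b'): new char, reset run to 1
  Position 4 ('b'): continues run of 'b', length=2
  Position 5 ('b'): continues run of 'b', length=3
  Position 6 ('b'): continues run of 'b', length=4
  Position 7 ('a'): new char, reset run to 1
  Position 8 ('c'): new char, reset run to 1
Longest run: 'b' with length 4

4


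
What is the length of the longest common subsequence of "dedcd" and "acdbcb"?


LCS of "dedcd" and "acdbcb"
DP table:
           a    c    d    b    c    b
      0    0    0    0    0    0    0
  d   0    0    0    1    1    1    1
  e   0    0    0    1    1    1    1
  d   0    0    0    1    1    1    1
  c   0    0    1    1    1    2    2
  d   0    0    1    2    2    2    2
LCS length = dp[5][6] = 2

2


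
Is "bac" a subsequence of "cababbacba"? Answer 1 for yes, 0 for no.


Check if "bac" is a subsequence of "cababbacba"
Greedy scan:
  Position 0 ('c'): no match needed
  Position 1 ('a'): no match needed
  Position 2 ('b'): matches sub[0] = 'b'
  Position 3 ('a'): matches sub[1] = 'a'
  Position 4 ('b'): no match needed
  Position 5 ('b'): no match needed
  Position 6 ('a'): no match needed
  Position 7 ('c'): matches sub[2] = 'c'
  Position 8 ('b'): no match needed
  Position 9 ('a'): no match needed
All 3 characters matched => is a subsequence

1


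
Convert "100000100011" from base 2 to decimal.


Input: "100000100011" in base 2
Positional expansion:
  Digit '1' (value 1) x 2^11 = 2048
  Digit '0' (value 0) x 2^10 = 0
  Digit '0' (value 0) x 2^9 = 0
  Digit '0' (value 0) x 2^8 = 0
  Digit '0' (value 0) x 2^7 = 0
  Digit '0' (value 0) x 2^6 = 0
  Digit '1' (value 1) x 2^5 = 32
  Digit '0' (value 0) x 2^4 = 0
  Digit '0' (value 0) x 2^3 = 0
  Digit '0' (value 0) x 2^2 = 0
  Digit '1' (value 1) x 2^1 = 2
  Digit '1' (value 1) x 2^0 = 1
Sum = 2083

2083


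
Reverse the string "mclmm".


Input: mclmm
Reading characters right to left:
  Position 4: 'm'
  Position 3: 'm'
  Position 2: 'l'
  Position 1: 'c'
  Position 0: 'm'
Reversed: mmlcm

mmlcm


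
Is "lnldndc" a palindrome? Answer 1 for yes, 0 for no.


Input: lnldndc
Reversed: cdndlnl
  Compare pos 0 ('l') with pos 6 ('c'): MISMATCH
  Compare pos 1 ('n') with pos 5 ('d'): MISMATCH
  Compare pos 2 ('l') with pos 4 ('n'): MISMATCH
Result: not a palindrome

0


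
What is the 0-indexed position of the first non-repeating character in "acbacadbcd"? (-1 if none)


Input: acbacadbcd
Character frequencies:
  'a': 3
  'b': 2
  'c': 3
  'd': 2
Scanning left to right for freq == 1:
  Position 0 ('a'): freq=3, skip
  Position 1 ('c'): freq=3, skip
  Position 2 ('b'): freq=2, skip
  Position 3 ('a'): freq=3, skip
  Position 4 ('c'): freq=3, skip
  Position 5 ('a'): freq=3, skip
  Position 6 ('d'): freq=2, skip
  Position 7 ('b'): freq=2, skip
  Position 8 ('c'): freq=3, skip
  Position 9 ('d'): freq=2, skip
  No unique character found => answer = -1

-1


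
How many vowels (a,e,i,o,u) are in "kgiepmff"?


Input: kgiepmff
Checking each character:
  'k' at position 0: consonant
  'g' at position 1: consonant
  'i' at position 2: vowel (running total: 1)
  'e' at position 3: vowel (running total: 2)
  'p' at position 4: consonant
  'm' at position 5: consonant
  'f' at position 6: consonant
  'f' at position 7: consonant
Total vowels: 2

2


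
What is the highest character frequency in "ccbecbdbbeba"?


Input: ccbecbdbbeba
Character counts:
  'a': 1
  'b': 5
  'c': 3
  'd': 1
  'e': 2
Maximum frequency: 5

5


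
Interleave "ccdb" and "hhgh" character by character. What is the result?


Interleaving "ccdb" and "hhgh":
  Position 0: 'c' from first, 'h' from second => "ch"
  Position 1: 'c' from first, 'h' from second => "ch"
  Position 2: 'd' from first, 'g' from second => "dg"
  Position 3: 'b' from first, 'h' from second => "bh"
Result: chchdgbh

chchdgbh


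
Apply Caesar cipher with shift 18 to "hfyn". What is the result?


Caesar cipher: shift "hfyn" by 18
  'h' (pos 7) + 18 = pos 25 = 'z'
  'f' (pos 5) + 18 = pos 23 = 'x'
  'y' (pos 24) + 18 = pos 16 = 'q'
  'n' (pos 13) + 18 = pos 5 = 'f'
Result: zxqf

zxqf


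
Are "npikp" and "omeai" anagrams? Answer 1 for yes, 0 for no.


Strings: "npikp", "omeai"
Sorted first:  iknpp
Sorted second: aeimo
Differ at position 0: 'i' vs 'a' => not anagrams

0


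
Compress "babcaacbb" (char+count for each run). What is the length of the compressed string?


Input: babcaacbb
Runs:
  'b' x 1 => "b1"
  'a' x 1 => "a1"
  'b' x 1 => "b1"
  'c' x 1 => "c1"
  'a' x 2 => "a2"
  'c' x 1 => "c1"
  'b' x 2 => "b2"
Compressed: "b1a1b1c1a2c1b2"
Compressed length: 14

14


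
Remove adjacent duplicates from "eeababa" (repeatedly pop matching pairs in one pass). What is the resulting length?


Input: eeababa
Stack-based adjacent duplicate removal:
  Read 'e': push. Stack: e
  Read 'e': matches stack top 'e' => pop. Stack: (empty)
  Read 'a': push. Stack: a
  Read 'b': push. Stack: ab
  Read 'a': push. Stack: aba
  Read 'b': push. Stack: abab
  Read 'a': push. Stack: ababa
Final stack: "ababa" (length 5)

5


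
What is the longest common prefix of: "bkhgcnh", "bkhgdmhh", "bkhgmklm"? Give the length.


Words: bkhgcnh, bkhgdmhh, bkhgmklm
  Position 0: all 'b' => match
  Position 1: all 'k' => match
  Position 2: all 'h' => match
  Position 3: all 'g' => match
  Position 4: ('c', 'd', 'm') => mismatch, stop
LCP = "bkhg" (length 4)

4


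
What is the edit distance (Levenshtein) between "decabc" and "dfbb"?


Computing edit distance: "decabc" -> "dfbb"
DP table:
           d    f    b    b
      0    1    2    3    4
  d   1    0    1    2    3
  e   2    1    1    2    3
  c   3    2    2    2    3
  a   4    3    3    3    3
  b   5    4    4    3    3
  c   6    5    5    4    4
Edit distance = dp[6][4] = 4

4


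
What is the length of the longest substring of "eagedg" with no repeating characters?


Input: "eagedg"
Sliding window (track last position of each char):
  Position 0 ('e'): window [0,0] length 1 -- new best
  Position 1 ('a'): window [0,1] length 2 -- new best
  Position 2 ('g'): window [0,2] length 3 -- new best
  Position 3 ('e'): repeat (last at 0), move window start to 1
  Position 3 ('e'): window [1,3] length 3
  Position 4 ('d'): window [1,4] length 4 -- new best
  Position 5 ('g'): repeat (last at 2), move window start to 3
  Position 5 ('g'): window [3,5] length 3
Longest substring with no repeats: "aged" with length 4

4


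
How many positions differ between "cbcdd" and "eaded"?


Comparing "cbcdd" and "eaded" position by position:
  Position 0: 'c' vs 'e' => DIFFER
  Position 1: 'b' vs 'a' => DIFFER
  Position 2: 'c' vs 'd' => DIFFER
  Position 3: 'd' vs 'e' => DIFFER
  Position 4: 'd' vs 'd' => same
Positions that differ: 4

4


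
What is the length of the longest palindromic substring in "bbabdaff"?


Input: "bbabdaff"
Checking substrings for palindromes:
  [1:4] "bab" (len 3) => palindrome
  [0:2] "bb" (len 2) => palindrome
  [6:8] "ff" (len 2) => palindrome
Longest palindromic substring: "bab" with length 3

3


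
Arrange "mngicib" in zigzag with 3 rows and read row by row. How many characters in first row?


Zigzag "mngicib" into 3 rows:
Placing characters:
  'm' => row 0
  'n' => row 1
  'g' => row 2
  'i' => row 1
  'c' => row 0
  'i' => row 1
  'b' => row 2
Rows:
  Row 0: "mc"
  Row 1: "nii"
  Row 2: "gb"
First row length: 2

2


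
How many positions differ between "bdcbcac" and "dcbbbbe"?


Comparing "bdcbcac" and "dcbbbbe" position by position:
  Position 0: 'b' vs 'd' => DIFFER
  Position 1: 'd' vs 'c' => DIFFER
  Position 2: 'c' vs 'b' => DIFFER
  Position 3: 'b' vs 'b' => same
  Position 4: 'c' vs 'b' => DIFFER
  Position 5: 'a' vs 'b' => DIFFER
  Position 6: 'c' vs 'e' => DIFFER
Positions that differ: 6

6


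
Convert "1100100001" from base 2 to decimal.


Input: "1100100001" in base 2
Positional expansion:
  Digit '1' (value 1) x 2^9 = 512
  Digit '1' (value 1) x 2^8 = 256
  Digit '0' (value 0) x 2^7 = 0
  Digit '0' (value 0) x 2^6 = 0
  Digit '1' (value 1) x 2^5 = 32
  Digit '0' (value 0) x 2^4 = 0
  Digit '0' (value 0) x 2^3 = 0
  Digit '0' (value 0) x 2^2 = 0
  Digit '0' (value 0) x 2^1 = 0
  Digit '1' (value 1) x 2^0 = 1
Sum = 801

801


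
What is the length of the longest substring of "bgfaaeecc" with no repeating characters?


Input: "bgfaaeecc"
Sliding window (track last position of each char):
  Position 0 ('b'): window [0,0] length 1 -- new best
  Position 1 ('g'): window [0,1] length 2 -- new best
  Position 2 ('f'): window [0,2] length 3 -- new best
  Position 3 ('a'): window [0,3] length 4 -- new best
  Position 4 ('a'): repeat (last at 3), move window start to 4
  Position 4 ('a'): window [4,4] length 1
  Position 5 ('e'): window [4,5] length 2
  Position 6 ('e'): repeat (last at 5), move window start to 6
  Position 6 ('e'): window [6,6] length 1
  Position 7 ('c'): window [6,7] length 2
  Position 8 ('c'): repeat (last at 7), move window start to 8
  Position 8 ('c'): window [8,8] length 1
Longest substring with no repeats: "bgfa" with length 4

4


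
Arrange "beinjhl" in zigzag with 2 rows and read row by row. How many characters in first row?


Zigzag "beinjhl" into 2 rows:
Placing characters:
  'b' => row 0
  'e' => row 1
  'i' => row 0
  'n' => row 1
  'j' => row 0
  'h' => row 1
  'l' => row 0
Rows:
  Row 0: "bijl"
  Row 1: "enh"
First row length: 4

4


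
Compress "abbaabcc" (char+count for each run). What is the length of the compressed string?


Input: abbaabcc
Runs:
  'a' x 1 => "a1"
  'b' x 2 => "b2"
  'a' x 2 => "a2"
  'b' x 1 => "b1"
  'c' x 2 => "c2"
Compressed: "a1b2a2b1c2"
Compressed length: 10

10


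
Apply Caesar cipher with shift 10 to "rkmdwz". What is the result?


Caesar cipher: shift "rkmdwz" by 10
  'r' (pos 17) + 10 = pos 1 = 'b'
  'k' (pos 10) + 10 = pos 20 = 'u'
  'm' (pos 12) + 10 = pos 22 = 'w'
  'd' (pos 3) + 10 = pos 13 = 'n'
  'w' (pos 22) + 10 = pos 6 = 'g'
  'z' (pos 25) + 10 = pos 9 = 'j'
Result: buwngj

buwngj


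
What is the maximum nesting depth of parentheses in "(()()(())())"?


Input: "(()()(())())"
Tracking depth:
  Position 0 '(': depth becomes 1
  Position 1 '(': depth becomes 2
  Position 2 ')': depth becomes 1
  Position 3 '(': depth becomes 2
  Position 4 ')': depth becomes 1
  Position 5 '(': depth becomes 2
  Position 6 '(': depth becomes 3
  Position 7 ')': depth becomes 2
  Position 8 ')': depth becomes 1
  Position 9 '(': depth becomes 2
  Position 10 ')': depth becomes 1
  Position 11 ')': depth becomes 0
Maximum depth reached: 3

3


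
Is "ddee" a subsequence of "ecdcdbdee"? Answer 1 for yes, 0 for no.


Check if "ddee" is a subsequence of "ecdcdbdee"
Greedy scan:
  Position 0 ('e'): no match needed
  Position 1 ('c'): no match needed
  Position 2 ('d'): matches sub[0] = 'd'
  Position 3 ('c'): no match needed
  Position 4 ('d'): matches sub[1] = 'd'
  Position 5 ('b'): no match needed
  Position 6 ('d'): no match needed
  Position 7 ('e'): matches sub[2] = 'e'
  Position 8 ('e'): matches sub[3] = 'e'
All 4 characters matched => is a subsequence

1


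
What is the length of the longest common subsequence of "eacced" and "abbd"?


LCS of "eacced" and "abbd"
DP table:
           a    b    b    d
      0    0    0    0    0
  e   0    0    0    0    0
  a   0    1    1    1    1
  c   0    1    1    1    1
  c   0    1    1    1    1
  e   0    1    1    1    1
  d   0    1    1    1    2
LCS length = dp[6][4] = 2

2


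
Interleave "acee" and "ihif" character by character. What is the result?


Interleaving "acee" and "ihif":
  Position 0: 'a' from first, 'i' from second => "ai"
  Position 1: 'c' from first, 'h' from second => "ch"
  Position 2: 'e' from first, 'i' from second => "ei"
  Position 3: 'e' from first, 'f' from second => "ef"
Result: aicheief

aicheief


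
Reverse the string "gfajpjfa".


Input: gfajpjfa
Reading characters right to left:
  Position 7: 'a'
  Position 6: 'f'
  Position 5: 'j'
  Position 4: 'p'
  Position 3: 'j'
  Position 2: 'a'
  Position 1: 'f'
  Position 0: 'g'
Reversed: afjpjafg

afjpjafg


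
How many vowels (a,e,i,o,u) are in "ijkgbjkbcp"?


Input: ijkgbjkbcp
Checking each character:
  'i' at position 0: vowel (running total: 1)
  'j' at position 1: consonant
  'k' at position 2: consonant
  'g' at position 3: consonant
  'b' at position 4: consonant
  'j' at position 5: consonant
  'k' at position 6: consonant
  'b' at position 7: consonant
  'c' at position 8: consonant
  'p' at position 9: consonant
Total vowels: 1

1


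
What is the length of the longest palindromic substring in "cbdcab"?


Input: "cbdcab"
Checking substrings for palindromes:
  No multi-char palindromic substrings found
Longest palindromic substring: "c" with length 1

1


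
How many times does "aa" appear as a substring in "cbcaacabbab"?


Searching for "aa" in "cbcaacabbab"
Scanning each position:
  Position 0: "cb" => no
  Position 1: "bc" => no
  Position 2: "ca" => no
  Position 3: "aa" => MATCH
  Position 4: "ac" => no
  Position 5: "ca" => no
  Position 6: "ab" => no
  Position 7: "bb" => no
  Position 8: "ba" => no
  Position 9: "ab" => no
Total occurrences: 1

1


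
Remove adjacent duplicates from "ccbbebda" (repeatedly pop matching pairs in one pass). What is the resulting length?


Input: ccbbebda
Stack-based adjacent duplicate removal:
  Read 'c': push. Stack: c
  Read 'c': matches stack top 'c' => pop. Stack: (empty)
  Read 'b': push. Stack: b
  Read 'b': matches stack top 'b' => pop. Stack: (empty)
  Read 'e': push. Stack: e
  Read 'b': push. Stack: eb
  Read 'd': push. Stack: ebd
  Read 'a': push. Stack: ebda
Final stack: "ebda" (length 4)

4


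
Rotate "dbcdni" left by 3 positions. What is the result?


Input: "dbcdni", rotate left by 3
First 3 characters: "dbc"
Remaining characters: "dni"
Concatenate remaining + first: "dni" + "dbc" = "dnidbc"

dnidbc


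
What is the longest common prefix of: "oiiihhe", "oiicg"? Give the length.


Words: oiiihhe, oiicg
  Position 0: all 'o' => match
  Position 1: all 'i' => match
  Position 2: all 'i' => match
  Position 3: ('i', 'c') => mismatch, stop
LCP = "oii" (length 3)

3


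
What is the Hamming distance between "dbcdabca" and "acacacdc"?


Comparing "dbcdabca" and "acacacdc" position by position:
  Position 0: 'd' vs 'a' => differ
  Position 1: 'b' vs 'c' => differ
  Position 2: 'c' vs 'a' => differ
  Position 3: 'd' vs 'c' => differ
  Position 4: 'a' vs 'a' => same
  Position 5: 'b' vs 'c' => differ
  Position 6: 'c' vs 'd' => differ
  Position 7: 'a' vs 'c' => differ
Total differences (Hamming distance): 7

7


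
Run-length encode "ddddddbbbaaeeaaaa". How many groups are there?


Input: ddddddbbbaaeeaaaa
Scanning for consecutive runs:
  Group 1: 'd' x 6 (positions 0-5)
  Group 2: 'b' x 3 (positions 6-8)
  Group 3: 'a' x 2 (positions 9-10)
  Group 4: 'e' x 2 (positions 11-12)
  Group 5: 'a' x 4 (positions 13-16)
Total groups: 5

5


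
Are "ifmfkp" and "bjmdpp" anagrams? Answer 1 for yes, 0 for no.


Strings: "ifmfkp", "bjmdpp"
Sorted first:  ffikmp
Sorted second: bdjmpp
Differ at position 0: 'f' vs 'b' => not anagrams

0


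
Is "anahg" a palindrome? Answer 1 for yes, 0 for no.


Input: anahg
Reversed: ghana
  Compare pos 0 ('a') with pos 4 ('g'): MISMATCH
  Compare pos 1 ('n') with pos 3 ('h'): MISMATCH
Result: not a palindrome

0


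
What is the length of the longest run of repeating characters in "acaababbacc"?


Input: "acaababbacc"
Scanning for longest run:
  Position 1 ('c'): new char, reset run to 1
  Position 2 ('a'): new char, reset run to 1
  Position 3 ('a'): continues run of 'a', length=2
  Position 4 ('b'): new char, reset run to 1
  Position 5 ('a'): new char, reset run to 1
  Position 6 ('b'): new char, reset run to 1
  Position 7 ('b'): continues run of 'b', length=2
  Position 8 ('a'): new char, reset run to 1
  Position 9 ('c'): new char, reset run to 1
  Position 10 ('c'): continues run of 'c', length=2
Longest run: 'a' with length 2

2


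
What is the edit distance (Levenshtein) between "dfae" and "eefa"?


Computing edit distance: "dfae" -> "eefa"
DP table:
           e    e    f    a
      0    1    2    3    4
  d   1    1    2    3    4
  f   2    2    2    2    3
  a   3    3    3    3    2
  e   4    3    3    4    3
Edit distance = dp[4][4] = 3

3


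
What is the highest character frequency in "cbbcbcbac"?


Input: cbbcbcbac
Character counts:
  'a': 1
  'b': 4
  'c': 4
Maximum frequency: 4

4


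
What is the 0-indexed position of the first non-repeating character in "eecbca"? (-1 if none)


Input: eecbca
Character frequencies:
  'a': 1
  'b': 1
  'c': 2
  'e': 2
Scanning left to right for freq == 1:
  Position 0 ('e'): freq=2, skip
  Position 1 ('e'): freq=2, skip
  Position 2 ('c'): freq=2, skip
  Position 3 ('b'): unique! => answer = 3

3


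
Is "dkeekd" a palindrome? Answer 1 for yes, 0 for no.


Input: dkeekd
Reversed: dkeekd
  Compare pos 0 ('d') with pos 5 ('d'): match
  Compare pos 1 ('k') with pos 4 ('k'): match
  Compare pos 2 ('e') with pos 3 ('e'): match
Result: palindrome

1


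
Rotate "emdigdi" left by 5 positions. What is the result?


Input: "emdigdi", rotate left by 5
First 5 characters: "emdig"
Remaining characters: "di"
Concatenate remaining + first: "di" + "emdig" = "diemdig"

diemdig


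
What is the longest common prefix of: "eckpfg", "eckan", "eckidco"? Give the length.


Words: eckpfg, eckan, eckidco
  Position 0: all 'e' => match
  Position 1: all 'c' => match
  Position 2: all 'k' => match
  Position 3: ('p', 'a', 'i') => mismatch, stop
LCP = "eck" (length 3)

3


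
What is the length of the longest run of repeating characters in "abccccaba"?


Input: "abccccaba"
Scanning for longest run:
  Position 1 ('b'): new char, reset run to 1
  Position 2 ('c'): new char, reset run to 1
  Position 3 ('c'): continues run of 'c', length=2
  Position 4 ('c'): continues run of 'c', length=3
  Position 5 ('c'): continues run of 'c', length=4
  Position 6 ('a'): new char, reset run to 1
  Position 7 ('b'): new char, reset run to 1
  Position 8 ('a'): new char, reset run to 1
Longest run: 'c' with length 4

4


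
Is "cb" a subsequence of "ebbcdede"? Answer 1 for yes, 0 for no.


Check if "cb" is a subsequence of "ebbcdede"
Greedy scan:
  Position 0 ('e'): no match needed
  Position 1 ('b'): no match needed
  Position 2 ('b'): no match needed
  Position 3 ('c'): matches sub[0] = 'c'
  Position 4 ('d'): no match needed
  Position 5 ('e'): no match needed
  Position 6 ('d'): no match needed
  Position 7 ('e'): no match needed
Only matched 1/2 characters => not a subsequence

0


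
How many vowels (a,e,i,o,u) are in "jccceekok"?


Input: jccceekok
Checking each character:
  'j' at position 0: consonant
  'c' at position 1: consonant
  'c' at position 2: consonant
  'c' at position 3: consonant
  'e' at position 4: vowel (running total: 1)
  'e' at position 5: vowel (running total: 2)
  'k' at position 6: consonant
  'o' at position 7: vowel (running total: 3)
  'k' at position 8: consonant
Total vowels: 3

3


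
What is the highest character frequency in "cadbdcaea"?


Input: cadbdcaea
Character counts:
  'a': 3
  'b': 1
  'c': 2
  'd': 2
  'e': 1
Maximum frequency: 3

3


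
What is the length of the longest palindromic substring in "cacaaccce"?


Input: "cacaaccce"
Checking substrings for palindromes:
  [2:6] "caac" (len 4) => palindrome
  [0:3] "cac" (len 3) => palindrome
  [1:4] "aca" (len 3) => palindrome
  [5:8] "ccc" (len 3) => palindrome
  [3:5] "aa" (len 2) => palindrome
  [5:7] "cc" (len 2) => palindrome
Longest palindromic substring: "caac" with length 4

4


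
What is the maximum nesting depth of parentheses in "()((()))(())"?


Input: "()((()))(())"
Tracking depth:
  Position 0 '(': depth becomes 1
  Position 1 ')': depth becomes 0
  Position 2 '(': depth becomes 1
  Position 3 '(': depth becomes 2
  Position 4 '(': depth becomes 3
  Position 5 ')': depth becomes 2
  Position 6 ')': depth becomes 1
  Position 7 ')': depth becomes 0
  Position 8 '(': depth becomes 1
  Position 9 '(': depth becomes 2
  Position 10 ')': depth becomes 1
  Position 11 ')': depth becomes 0
Maximum depth reached: 3

3


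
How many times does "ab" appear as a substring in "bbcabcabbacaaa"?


Searching for "ab" in "bbcabcabbacaaa"
Scanning each position:
  Position 0: "bb" => no
  Position 1: "bc" => no
  Position 2: "ca" => no
  Position 3: "ab" => MATCH
  Position 4: "bc" => no
  Position 5: "ca" => no
  Position 6: "ab" => MATCH
  Position 7: "bb" => no
  Position 8: "ba" => no
  Position 9: "ac" => no
  Position 10: "ca" => no
  Position 11: "aa" => no
  Position 12: "aa" => no
Total occurrences: 2

2


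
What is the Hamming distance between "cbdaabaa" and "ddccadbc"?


Comparing "cbdaabaa" and "ddccadbc" position by position:
  Position 0: 'c' vs 'd' => differ
  Position 1: 'b' vs 'd' => differ
  Position 2: 'd' vs 'c' => differ
  Position 3: 'a' vs 'c' => differ
  Position 4: 'a' vs 'a' => same
  Position 5: 'b' vs 'd' => differ
  Position 6: 'a' vs 'b' => differ
  Position 7: 'a' vs 'c' => differ
Total differences (Hamming distance): 7

7


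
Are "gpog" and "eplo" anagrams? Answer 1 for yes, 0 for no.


Strings: "gpog", "eplo"
Sorted first:  ggop
Sorted second: elop
Differ at position 0: 'g' vs 'e' => not anagrams

0


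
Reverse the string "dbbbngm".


Input: dbbbngm
Reading characters right to left:
  Position 6: 'm'
  Position 5: 'g'
  Position 4: 'n'
  Position 3: 'b'
  Position 2: 'b'
  Position 1: 'b'
  Position 0: 'd'
Reversed: mgnbbbd

mgnbbbd


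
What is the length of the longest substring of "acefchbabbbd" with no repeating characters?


Input: "acefchbabbbd"
Sliding window (track last position of each char):
  Position 0 ('a'): window [0,0] length 1 -- new best
  Position 1 ('c'): window [0,1] length 2 -- new best
  Position 2 ('e'): window [0,2] length 3 -- new best
  Position 3 ('f'): window [0,3] length 4 -- new best
  Position 4 ('c'): repeat (last at 1), move window start to 2
  Position 4 ('c'): window [2,4] length 3
  Position 5 ('h'): window [2,5] length 4
  Position 6 ('b'): window [2,6] length 5 -- new best
  Position 7 ('a'): window [2,7] length 6 -- new best
  Position 8 ('b'): repeat (last at 6), move window start to 7
  Position 8 ('b'): window [7,8] length 2
  Position 9 ('b'): repeat (last at 8), move window start to 9
  Position 9 ('b'): window [9,9] length 1
  Position 10 ('b'): repeat (last at 9), move window start to 10
  Position 10 ('b'): window [10,10] length 1
  Position 11 ('d'): window [10,11] length 2
Longest substring with no repeats: "efchba" with length 6

6


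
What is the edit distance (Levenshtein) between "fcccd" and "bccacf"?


Computing edit distance: "fcccd" -> "bccacf"
DP table:
           b    c    c    a    c    f
      0    1    2    3    4    5    6
  f   1    1    2    3    4    5    5
  c   2    2    1    2    3    4    5
  c   3    3    2    1    2    3    4
  c   4    4    3    2    2    2    3
  d   5    5    4    3    3    3    3
Edit distance = dp[5][6] = 3

3


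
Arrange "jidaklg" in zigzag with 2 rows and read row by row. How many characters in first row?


Zigzag "jidaklg" into 2 rows:
Placing characters:
  'j' => row 0
  'i' => row 1
  'd' => row 0
  'a' => row 1
  'k' => row 0
  'l' => row 1
  'g' => row 0
Rows:
  Row 0: "jdkg"
  Row 1: "ial"
First row length: 4

4


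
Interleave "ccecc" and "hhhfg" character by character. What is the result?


Interleaving "ccecc" and "hhhfg":
  Position 0: 'c' from first, 'h' from second => "ch"
  Position 1: 'c' from first, 'h' from second => "ch"
  Position 2: 'e' from first, 'h' from second => "eh"
  Position 3: 'c' from first, 'f' from second => "cf"
  Position 4: 'c' from first, 'g' from second => "cg"
Result: chchehcfcg

chchehcfcg


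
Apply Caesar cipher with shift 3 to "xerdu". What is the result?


Caesar cipher: shift "xerdu" by 3
  'x' (pos 23) + 3 = pos 0 = 'a'
  'e' (pos 4) + 3 = pos 7 = 'h'
  'r' (pos 17) + 3 = pos 20 = 'u'
  'd' (pos 3) + 3 = pos 6 = 'g'
  'u' (pos 20) + 3 = pos 23 = 'x'
Result: ahugx

ahugx


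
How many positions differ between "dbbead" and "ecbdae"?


Comparing "dbbead" and "ecbdae" position by position:
  Position 0: 'd' vs 'e' => DIFFER
  Position 1: 'b' vs 'c' => DIFFER
  Position 2: 'b' vs 'b' => same
  Position 3: 'e' vs 'd' => DIFFER
  Position 4: 'a' vs 'a' => same
  Position 5: 'd' vs 'e' => DIFFER
Positions that differ: 4

4


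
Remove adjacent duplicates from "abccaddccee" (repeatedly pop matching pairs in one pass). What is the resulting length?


Input: abccaddccee
Stack-based adjacent duplicate removal:
  Read 'a': push. Stack: a
  Read 'b': push. Stack: ab
  Read 'c': push. Stack: abc
  Read 'c': matches stack top 'c' => pop. Stack: ab
  Read 'a': push. Stack: aba
  Read 'd': push. Stack: abad
  Read 'd': matches stack top 'd' => pop. Stack: aba
  Read 'c': push. Stack: abac
  Read 'c': matches stack top 'c' => pop. Stack: aba
  Read 'e': push. Stack: abae
  Read 'e': matches stack top 'e' => pop. Stack: aba
Final stack: "aba" (length 3)

3


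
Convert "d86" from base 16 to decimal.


Input: "d86" in base 16
Positional expansion:
  Digit 'd' (value 13) x 16^2 = 3328
  Digit '8' (value 8) x 16^1 = 128
  Digit '6' (value 6) x 16^0 = 6
Sum = 3462

3462


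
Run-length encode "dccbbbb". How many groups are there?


Input: dccbbbb
Scanning for consecutive runs:
  Group 1: 'd' x 1 (positions 0-0)
  Group 2: 'c' x 2 (positions 1-2)
  Group 3: 'b' x 4 (positions 3-6)
Total groups: 3

3


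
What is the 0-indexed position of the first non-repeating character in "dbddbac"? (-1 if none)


Input: dbddbac
Character frequencies:
  'a': 1
  'b': 2
  'c': 1
  'd': 3
Scanning left to right for freq == 1:
  Position 0 ('d'): freq=3, skip
  Position 1 ('b'): freq=2, skip
  Position 2 ('d'): freq=3, skip
  Position 3 ('d'): freq=3, skip
  Position 4 ('b'): freq=2, skip
  Position 5 ('a'): unique! => answer = 5

5


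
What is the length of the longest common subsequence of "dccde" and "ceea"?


LCS of "dccde" and "ceea"
DP table:
           c    e    e    a
      0    0    0    0    0
  d   0    0    0    0    0
  c   0    1    1    1    1
  c   0    1    1    1    1
  d   0    1    1    1    1
  e   0    1    2    2    2
LCS length = dp[5][4] = 2

2


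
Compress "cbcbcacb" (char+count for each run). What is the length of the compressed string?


Input: cbcbcacb
Runs:
  'c' x 1 => "c1"
  'b' x 1 => "b1"
  'c' x 1 => "c1"
  'b' x 1 => "b1"
  'c' x 1 => "c1"
  'a' x 1 => "a1"
  'c' x 1 => "c1"
  'b' x 1 => "b1"
Compressed: "c1b1c1b1c1a1c1b1"
Compressed length: 16

16


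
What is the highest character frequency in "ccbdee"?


Input: ccbdee
Character counts:
  'b': 1
  'c': 2
  'd': 1
  'e': 2
Maximum frequency: 2

2


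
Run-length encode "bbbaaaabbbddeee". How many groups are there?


Input: bbbaaaabbbddeee
Scanning for consecutive runs:
  Group 1: 'b' x 3 (positions 0-2)
  Group 2: 'a' x 4 (positions 3-6)
  Group 3: 'b' x 3 (positions 7-9)
  Group 4: 'd' x 2 (positions 10-11)
  Group 5: 'e' x 3 (positions 12-14)
Total groups: 5

5


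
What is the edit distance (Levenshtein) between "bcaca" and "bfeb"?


Computing edit distance: "bcaca" -> "bfeb"
DP table:
           b    f    e    b
      0    1    2    3    4
  b   1    0    1    2    3
  c   2    1    1    2    3
  a   3    2    2    2    3
  c   4    3    3    3    3
  a   5    4    4    4    4
Edit distance = dp[5][4] = 4

4


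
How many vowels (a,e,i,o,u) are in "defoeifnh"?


Input: defoeifnh
Checking each character:
  'd' at position 0: consonant
  'e' at position 1: vowel (running total: 1)
  'f' at position 2: consonant
  'o' at position 3: vowel (running total: 2)
  'e' at position 4: vowel (running total: 3)
  'i' at position 5: vowel (running total: 4)
  'f' at position 6: consonant
  'n' at position 7: consonant
  'h' at position 8: consonant
Total vowels: 4

4


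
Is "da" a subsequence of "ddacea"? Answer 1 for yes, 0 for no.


Check if "da" is a subsequence of "ddacea"
Greedy scan:
  Position 0 ('d'): matches sub[0] = 'd'
  Position 1 ('d'): no match needed
  Position 2 ('a'): matches sub[1] = 'a'
  Position 3 ('c'): no match needed
  Position 4 ('e'): no match needed
  Position 5 ('a'): no match needed
All 2 characters matched => is a subsequence

1


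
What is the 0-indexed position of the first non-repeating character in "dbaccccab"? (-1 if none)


Input: dbaccccab
Character frequencies:
  'a': 2
  'b': 2
  'c': 4
  'd': 1
Scanning left to right for freq == 1:
  Position 0 ('d'): unique! => answer = 0

0


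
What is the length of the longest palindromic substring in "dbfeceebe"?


Input: "dbfeceebe"
Checking substrings for palindromes:
  [3:6] "ece" (len 3) => palindrome
  [6:9] "ebe" (len 3) => palindrome
  [5:7] "ee" (len 2) => palindrome
Longest palindromic substring: "ece" with length 3

3


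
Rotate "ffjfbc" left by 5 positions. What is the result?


Input: "ffjfbc", rotate left by 5
First 5 characters: "ffjfb"
Remaining characters: "c"
Concatenate remaining + first: "c" + "ffjfb" = "cffjfb"

cffjfb


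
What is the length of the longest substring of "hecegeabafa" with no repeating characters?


Input: "hecegeabafa"
Sliding window (track last position of each char):
  Position 0 ('h'): window [0,0] length 1 -- new best
  Position 1 ('e'): window [0,1] length 2 -- new best
  Position 2 ('c'): window [0,2] length 3 -- new best
  Position 3 ('e'): repeat (last at 1), move window start to 2
  Position 3 ('e'): window [2,3] length 2
  Position 4 ('g'): window [2,4] length 3
  Position 5 ('e'): repeat (last at 3), move window start to 4
  Position 5 ('e'): window [4,5] length 2
  Position 6 ('a'): window [4,6] length 3
  Position 7 ('b'): window [4,7] length 4 -- new best
  Position 8 ('a'): repeat (last at 6), move window start to 7
  Position 8 ('a'): window [7,8] length 2
  Position 9 ('f'): window [7,9] length 3
  Position 10 ('a'): repeat (last at 8), move window start to 9
  Position 10 ('a'): window [9,10] length 2
Longest substring with no repeats: "geab" with length 4

4


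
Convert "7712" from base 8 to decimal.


Input: "7712" in base 8
Positional expansion:
  Digit '7' (value 7) x 8^3 = 3584
  Digit '7' (value 7) x 8^2 = 448
  Digit '1' (value 1) x 8^1 = 8
  Digit '2' (value 2) x 8^0 = 2
Sum = 4042

4042


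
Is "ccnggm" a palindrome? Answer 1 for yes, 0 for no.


Input: ccnggm
Reversed: mggncc
  Compare pos 0 ('c') with pos 5 ('m'): MISMATCH
  Compare pos 1 ('c') with pos 4 ('g'): MISMATCH
  Compare pos 2 ('n') with pos 3 ('g'): MISMATCH
Result: not a palindrome

0


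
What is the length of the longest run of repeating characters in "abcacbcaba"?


Input: "abcacbcaba"
Scanning for longest run:
  Position 1 ('b'): new char, reset run to 1
  Position 2 ('c'): new char, reset run to 1
  Position 3 ('a'): new char, reset run to 1
  Position 4 ('c'): new char, reset run to 1
  Position 5 ('b'): new char, reset run to 1
  Position 6 ('c'): new char, reset run to 1
  Position 7 ('a'): new char, reset run to 1
  Position 8 ('b'): new char, reset run to 1
  Position 9 ('a'): new char, reset run to 1
Longest run: 'a' with length 1

1


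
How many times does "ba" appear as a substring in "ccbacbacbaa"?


Searching for "ba" in "ccbacbacbaa"
Scanning each position:
  Position 0: "cc" => no
  Position 1: "cb" => no
  Position 2: "ba" => MATCH
  Position 3: "ac" => no
  Position 4: "cb" => no
  Position 5: "ba" => MATCH
  Position 6: "ac" => no
  Position 7: "cb" => no
  Position 8: "ba" => MATCH
  Position 9: "aa" => no
Total occurrences: 3

3


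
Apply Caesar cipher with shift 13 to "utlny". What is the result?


Caesar cipher: shift "utlny" by 13
  'u' (pos 20) + 13 = pos 7 = 'h'
  't' (pos 19) + 13 = pos 6 = 'g'
  'l' (pos 11) + 13 = pos 24 = 'y'
  'n' (pos 13) + 13 = pos 0 = 'a'
  'y' (pos 24) + 13 = pos 11 = 'l'
Result: hgyal

hgyal


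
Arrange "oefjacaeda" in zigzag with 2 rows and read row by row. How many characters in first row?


Zigzag "oefjacaeda" into 2 rows:
Placing characters:
  'o' => row 0
  'e' => row 1
  'f' => row 0
  'j' => row 1
  'a' => row 0
  'c' => row 1
  'a' => row 0
  'e' => row 1
  'd' => row 0
  'a' => row 1
Rows:
  Row 0: "ofaad"
  Row 1: "ejcea"
First row length: 5

5


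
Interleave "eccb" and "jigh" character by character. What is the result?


Interleaving "eccb" and "jigh":
  Position 0: 'e' from first, 'j' from second => "ej"
  Position 1: 'c' from first, 'i' from second => "ci"
  Position 2: 'c' from first, 'g' from second => "cg"
  Position 3: 'b' from first, 'h' from second => "bh"
Result: ejcicgbh

ejcicgbh


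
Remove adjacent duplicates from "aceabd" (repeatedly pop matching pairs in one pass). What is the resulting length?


Input: aceabd
Stack-based adjacent duplicate removal:
  Read 'a': push. Stack: a
  Read 'c': push. Stack: ac
  Read 'e': push. Stack: ace
  Read 'a': push. Stack: acea
  Read 'b': push. Stack: aceab
  Read 'd': push. Stack: aceabd
Final stack: "aceabd" (length 6)

6


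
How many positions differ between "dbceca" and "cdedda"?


Comparing "dbceca" and "cdedda" position by position:
  Position 0: 'd' vs 'c' => DIFFER
  Position 1: 'b' vs 'd' => DIFFER
  Position 2: 'c' vs 'e' => DIFFER
  Position 3: 'e' vs 'd' => DIFFER
  Position 4: 'c' vs 'd' => DIFFER
  Position 5: 'a' vs 'a' => same
Positions that differ: 5

5


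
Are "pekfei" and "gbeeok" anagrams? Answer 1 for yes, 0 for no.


Strings: "pekfei", "gbeeok"
Sorted first:  eefikp
Sorted second: beegko
Differ at position 0: 'e' vs 'b' => not anagrams

0


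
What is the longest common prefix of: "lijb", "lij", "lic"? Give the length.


Words: lijb, lij, lic
  Position 0: all 'l' => match
  Position 1: all 'i' => match
  Position 2: ('j', 'j', 'c') => mismatch, stop
LCP = "li" (length 2)

2


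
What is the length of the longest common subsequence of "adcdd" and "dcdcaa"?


LCS of "adcdd" and "dcdcaa"
DP table:
           d    c    d    c    a    a
      0    0    0    0    0    0    0
  a   0    0    0    0    0    1    1
  d   0    1    1    1    1    1    1
  c   0    1    2    2    2    2    2
  d   0    1    2    3    3    3    3
  d   0    1    2    3    3    3    3
LCS length = dp[5][6] = 3

3


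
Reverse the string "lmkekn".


Input: lmkekn
Reading characters right to left:
  Position 5: 'n'
  Position 4: 'k'
  Position 3: 'e'
  Position 2: 'k'
  Position 1: 'm'
  Position 0: 'l'
Reversed: nkekml

nkekml


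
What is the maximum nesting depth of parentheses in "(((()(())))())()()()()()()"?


Input: "(((()(())))())()()()()()()"
Tracking depth:
  Position 0 '(': depth becomes 1
  Position 1 '(': depth becomes 2
  Position 2 '(': depth becomes 3
  Position 3 '(': depth becomes 4
  Position 4 ')': depth becomes 3
  Position 5 '(': depth becomes 4
  Position 6 '(': depth becomes 5
  Position 7 ')': depth becomes 4
  Position 8 ')': depth becomes 3
  Position 9 ')': depth becomes 2
  Position 10 ')': depth becomes 1
  Position 11 '(': depth becomes 2
  Position 12 ')': depth becomes 1
  Position 13 ')': depth becomes 0
  Position 14 '(': depth becomes 1
  Position 15 ')': depth becomes 0
  Position 16 '(': depth becomes 1
  Position 17 ')': depth becomes 0
  Position 18 '(': depth becomes 1
  Position 19 ')': depth becomes 0
  Position 20 '(': depth becomes 1
  Position 21 ')': depth becomes 0
  Position 22 '(': depth becomes 1
  Position 23 ')': depth becomes 0
  Position 24 '(': depth becomes 1
  Position 25 ')': depth becomes 0
Maximum depth reached: 5

5


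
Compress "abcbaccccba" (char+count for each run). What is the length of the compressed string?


Input: abcbaccccba
Runs:
  'a' x 1 => "a1"
  'b' x 1 => "b1"
  'c' x 1 => "c1"
  'b' x 1 => "b1"
  'a' x 1 => "a1"
  'c' x 4 => "c4"
  'b' x 1 => "b1"
  'a' x 1 => "a1"
Compressed: "a1b1c1b1a1c4b1a1"
Compressed length: 16

16


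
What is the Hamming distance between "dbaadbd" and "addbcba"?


Comparing "dbaadbd" and "addbcba" position by position:
  Position 0: 'd' vs 'a' => differ
  Position 1: 'b' vs 'd' => differ
  Position 2: 'a' vs 'd' => differ
  Position 3: 'a' vs 'b' => differ
  Position 4: 'd' vs 'c' => differ
  Position 5: 'b' vs 'b' => same
  Position 6: 'd' vs 'a' => differ
Total differences (Hamming distance): 6

6
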